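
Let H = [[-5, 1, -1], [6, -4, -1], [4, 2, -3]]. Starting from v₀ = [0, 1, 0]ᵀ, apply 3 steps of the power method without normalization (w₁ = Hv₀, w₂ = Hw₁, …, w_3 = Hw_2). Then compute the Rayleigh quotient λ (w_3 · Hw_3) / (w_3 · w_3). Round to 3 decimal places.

-7.196

w1 = Hv₀ = ((-5)·0 + 1·1 + (-1)·0; 6·0 + (-4)·1 + (-1)·0; 4·0 + 2·1 + (-3)·0) = (1, -4, 2)
w2 = Hw1 = ((-5)·1 + 1·(-4) + (-1)·2; 6·1 + (-4)·(-4) + (-1)·2; 4·1 + 2·(-4) + (-3)·2) = (-11, 20, -10)
w3 = Hw2 = (85, -136, 26)
Hw3 = (-587, 1028, -10)
w3·Hw3 = 85·(-587) + (-136)·1028 + 26·(-10) = -189963; w3·w3 = 85·85 + (-136)·(-136) + 26·26 = 26397
λ ≈ -189963/26397 = -7.196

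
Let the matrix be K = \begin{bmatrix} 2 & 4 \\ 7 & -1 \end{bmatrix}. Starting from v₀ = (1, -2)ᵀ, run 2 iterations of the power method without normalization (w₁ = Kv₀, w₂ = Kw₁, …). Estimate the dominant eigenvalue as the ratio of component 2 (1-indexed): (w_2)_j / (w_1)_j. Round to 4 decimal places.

-5.6667

w1 = Kv₀ = (2·1 + 4·(-2); 7·1 + (-1)·(-2)) = (-6, 9)
w2 = Kw1 = (2·(-6) + 4·9; 7·(-6) + (-1)·9) = (24, -51)
Ratio at component: -51 / 9 = -5.6667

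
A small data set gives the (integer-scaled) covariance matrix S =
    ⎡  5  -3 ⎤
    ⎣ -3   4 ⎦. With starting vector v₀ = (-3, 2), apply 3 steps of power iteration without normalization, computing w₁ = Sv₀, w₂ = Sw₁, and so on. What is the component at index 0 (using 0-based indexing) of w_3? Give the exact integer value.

-1173

w1 = Sv₀ = (5·(-3) + (-3)·2; (-3)·(-3) + 4·2) = (-21, 17)
w2 = Sw1 = (5·(-21) + (-3)·17; (-3)·(-21) + 4·17) = (-156, 131)
w3 = Sw2 = (-1173, 992)
The requested component of w3 is -1173.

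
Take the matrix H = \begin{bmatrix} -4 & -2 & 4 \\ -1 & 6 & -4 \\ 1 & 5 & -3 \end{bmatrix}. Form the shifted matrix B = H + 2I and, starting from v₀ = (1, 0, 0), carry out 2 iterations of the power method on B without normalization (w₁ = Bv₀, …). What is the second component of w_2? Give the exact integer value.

-10

B = H + 2I has rows (-2, -2, 4); (-1, 8, -4); (1, 5, -1)
w1 = Bv₀ = (-2, -1, 1)
w2 = Bw1 = (10, -10, -8)
Requested component of w2: -10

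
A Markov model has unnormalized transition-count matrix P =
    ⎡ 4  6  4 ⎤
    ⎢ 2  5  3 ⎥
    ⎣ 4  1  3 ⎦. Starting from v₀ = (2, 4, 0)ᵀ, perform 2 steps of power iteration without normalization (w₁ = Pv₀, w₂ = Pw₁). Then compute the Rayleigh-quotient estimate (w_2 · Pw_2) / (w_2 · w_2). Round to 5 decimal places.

10.57005

w1 = Pv₀ = (32, 24, 12)
w2 = Pw1 = (320, 220, 188)
Pw2 = (3352, 2304, 2064)
w2·Pw2 = 320·3352 + 220·2304 + 188·2064 = 1967552; w2·w2 = 320·320 + 220·220 + 188·188 = 186144
λ ≈ 1967552/186144 = 10.57005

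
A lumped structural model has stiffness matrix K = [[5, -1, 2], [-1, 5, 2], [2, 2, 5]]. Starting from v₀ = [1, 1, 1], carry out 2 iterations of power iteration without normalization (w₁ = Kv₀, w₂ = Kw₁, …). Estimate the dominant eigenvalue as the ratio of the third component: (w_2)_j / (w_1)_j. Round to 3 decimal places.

7.667

w1 = Kv₀ = (5·1 + (-1)·1 + 2·1; (-1)·1 + 5·1 + 2·1; 2·1 + 2·1 + 5·1) = (6, 6, 9)
w2 = Kw1 = (5·6 + (-1)·6 + 2·9; (-1)·6 + 5·6 + 2·9; 2·6 + 2·6 + 5·9) = (42, 42, 69)
Ratio at component: 69 / 9 = 7.667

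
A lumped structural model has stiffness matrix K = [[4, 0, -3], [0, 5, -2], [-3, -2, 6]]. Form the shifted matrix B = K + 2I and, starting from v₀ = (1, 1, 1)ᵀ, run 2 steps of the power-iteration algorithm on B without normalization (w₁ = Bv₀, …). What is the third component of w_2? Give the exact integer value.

5

B = K + 2I has rows (6, 0, -3); (0, 7, -2); (-3, -2, 8)
w1 = Bv₀ = (3, 5, 3)
w2 = Bw1 = (9, 29, 5)
Requested component of w2: 5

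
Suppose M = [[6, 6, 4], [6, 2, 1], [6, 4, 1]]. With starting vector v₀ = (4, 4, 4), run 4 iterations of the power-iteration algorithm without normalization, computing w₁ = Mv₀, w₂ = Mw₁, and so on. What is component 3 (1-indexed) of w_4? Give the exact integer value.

w1 = Mv₀ = (6·4 + 6·4 + 4·4; 6·4 + 2·4 + 1·4; 6·4 + 4·4 + 1·4) = (64, 36, 44)
w2 = Mw1 = (6·64 + 6·36 + 4·44; 6·64 + 2·36 + 1·44; 6·64 + 4·36 + 1·44) = (776, 500, 572)
w3 = Mw2 = (9944, 6228, 7228)
w4 = Mw3 = (125944, 79348, 91804)
The requested component of w4 is 91804.

91804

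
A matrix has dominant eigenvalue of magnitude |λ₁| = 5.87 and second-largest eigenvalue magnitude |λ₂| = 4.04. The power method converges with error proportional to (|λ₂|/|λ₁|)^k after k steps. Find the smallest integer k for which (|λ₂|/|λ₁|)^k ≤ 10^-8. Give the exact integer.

|λ₂/λ₁| = 4.04/5.87 = 0.68825
Need k ≥ ln(10^-8) / ln(0.68825) = -18.4207 / -0.3736 ≈ 49.305
Smallest integer k satisfying the bound: 50

50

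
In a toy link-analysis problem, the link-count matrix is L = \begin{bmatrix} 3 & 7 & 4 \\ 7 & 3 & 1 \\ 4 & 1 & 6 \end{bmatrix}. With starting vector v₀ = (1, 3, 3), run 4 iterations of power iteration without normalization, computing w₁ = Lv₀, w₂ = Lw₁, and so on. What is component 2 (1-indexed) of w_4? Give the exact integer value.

46973

w1 = Lv₀ = (36, 19, 25)
w2 = Lw1 = (341, 334, 313)
w3 = Lw2 = (4613, 3702, 3576)
w4 = Lw3 = (54057, 46973, 43610)
The requested component of w4 is 46973.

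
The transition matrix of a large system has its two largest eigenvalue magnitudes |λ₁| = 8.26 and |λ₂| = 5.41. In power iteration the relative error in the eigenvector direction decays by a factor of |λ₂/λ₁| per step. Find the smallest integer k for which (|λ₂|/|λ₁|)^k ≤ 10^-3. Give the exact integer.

17

|λ₂/λ₁| = 5.41/8.26 = 0.65496
Need k ≥ ln(10^-3) / ln(0.65496) = -6.9078 / -0.4232 ≈ 16.324
Smallest integer k satisfying the bound: 17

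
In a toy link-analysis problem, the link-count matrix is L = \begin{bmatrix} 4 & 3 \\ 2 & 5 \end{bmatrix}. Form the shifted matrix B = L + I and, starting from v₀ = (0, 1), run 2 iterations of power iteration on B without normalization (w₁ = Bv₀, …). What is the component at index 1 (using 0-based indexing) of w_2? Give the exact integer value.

42

B = L + I has rows (5, 3); (2, 6)
w1 = Bv₀ = (5·0 + 3·1; 2·0 + 6·1) = (3, 6)
w2 = Bw1 = (5·3 + 3·6; 2·3 + 6·6) = (33, 42)
Requested component of w2: 42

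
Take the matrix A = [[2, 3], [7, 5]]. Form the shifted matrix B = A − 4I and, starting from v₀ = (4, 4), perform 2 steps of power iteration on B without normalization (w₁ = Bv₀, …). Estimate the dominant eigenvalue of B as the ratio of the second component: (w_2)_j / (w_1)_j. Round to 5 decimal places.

B = A − 4I has rows (-2, 3); (7, 1)
w1 = Bv₀ = (4, 32)
w2 = Bw1 = (88, 60)
Ratio: 60/32 = 1.87500

μ ≈ 1.87500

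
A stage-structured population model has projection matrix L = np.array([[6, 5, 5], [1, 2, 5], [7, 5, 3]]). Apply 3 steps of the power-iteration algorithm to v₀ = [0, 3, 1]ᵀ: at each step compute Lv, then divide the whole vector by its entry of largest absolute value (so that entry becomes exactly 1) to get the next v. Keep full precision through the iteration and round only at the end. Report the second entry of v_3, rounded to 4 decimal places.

0.5076

Lv0 = (20.00000, 11.00000, 18.00000); divide by 20.00000 → v1 = (1.00000, 0.55000, 0.90000)
Lv1 = (13.25000, 6.60000, 12.45000); divide by 13.25000 → v2 = (1.00000, 0.49811, 0.93962)
Lv2 = (13.18868, 6.69434, 12.30943); divide by 13.18868 → v3 = (1.00000, 0.50758, 0.93333)
Requested entry of v3: 1774/3495 = 0.5076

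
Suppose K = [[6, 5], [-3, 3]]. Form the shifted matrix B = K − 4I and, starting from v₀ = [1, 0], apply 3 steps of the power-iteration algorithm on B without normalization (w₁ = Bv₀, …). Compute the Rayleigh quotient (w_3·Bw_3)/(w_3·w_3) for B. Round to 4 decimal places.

B = K − 4I has rows (2, 5); (-3, -1)
w1 = Bv₀ = (2·1 + 5·0; (-3)·1 + (-1)·0) = (2, -3)
w2 = Bw1 = (2·2 + 5·(-3); (-3)·2 + (-1)·(-3)) = (-11, -3)
w3 = Bw2 = (-37, 36)
Bw3 = (106, 75)
w3·Bw3 = -1222; w3·w3 = 2665; μ ≈ -1222/2665 = -0.4585

-0.4585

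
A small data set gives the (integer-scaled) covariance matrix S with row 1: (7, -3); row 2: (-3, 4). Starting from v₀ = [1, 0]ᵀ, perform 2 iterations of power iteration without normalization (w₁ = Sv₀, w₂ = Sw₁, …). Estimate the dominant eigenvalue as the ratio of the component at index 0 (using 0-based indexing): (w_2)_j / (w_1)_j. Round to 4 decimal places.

λ ≈ 8.2857

w1 = Sv₀ = (7, -3)
w2 = Sw1 = (58, -33)
Ratio at component: 58 / 7 = 8.2857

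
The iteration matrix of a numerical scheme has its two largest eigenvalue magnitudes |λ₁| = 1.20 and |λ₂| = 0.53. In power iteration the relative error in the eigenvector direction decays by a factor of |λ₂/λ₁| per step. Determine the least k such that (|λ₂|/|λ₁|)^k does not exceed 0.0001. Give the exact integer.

12

|λ₂/λ₁| = 0.53/1.20 = 0.44167
Need k ≥ ln(0.0001) / ln(0.44167) = -9.2103 / -0.8172 ≈ 11.271
Smallest integer k satisfying the bound: 12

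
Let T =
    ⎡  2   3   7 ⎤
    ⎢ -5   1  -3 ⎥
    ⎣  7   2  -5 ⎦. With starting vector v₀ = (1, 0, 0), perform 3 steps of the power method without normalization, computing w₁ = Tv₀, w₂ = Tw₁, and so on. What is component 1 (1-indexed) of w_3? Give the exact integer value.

w1 = Tv₀ = (2·1 + 3·0 + 7·0; (-5)·1 + 1·0 + (-3)·0; 7·1 + 2·0 + (-5)·0) = (2, -5, 7)
w2 = Tw1 = (2·2 + 3·(-5) + 7·7; (-5)·2 + 1·(-5) + (-3)·7; 7·2 + 2·(-5) + (-5)·7) = (38, -36, -31)
w3 = Tw2 = (-249, -133, 349)
The requested component of w3 is -249.

-249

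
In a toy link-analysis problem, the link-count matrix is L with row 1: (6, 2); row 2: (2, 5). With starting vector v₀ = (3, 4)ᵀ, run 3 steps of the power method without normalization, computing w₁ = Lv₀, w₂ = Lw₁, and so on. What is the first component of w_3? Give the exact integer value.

1612

w1 = Lv₀ = (26, 26)
w2 = Lw1 = (208, 182)
w3 = Lw2 = (1612, 1326)
The requested component of w3 is 1612.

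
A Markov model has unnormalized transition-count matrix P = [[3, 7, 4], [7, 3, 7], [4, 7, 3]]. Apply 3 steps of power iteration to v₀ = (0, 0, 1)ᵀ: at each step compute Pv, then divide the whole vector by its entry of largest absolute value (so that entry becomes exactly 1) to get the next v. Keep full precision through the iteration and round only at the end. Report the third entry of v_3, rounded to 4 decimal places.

0.8103

Pv0 = (4.00000, 7.00000, 3.00000); divide by 7.00000 → v1 = (0.57143, 1.00000, 0.42857)
Pv1 = (10.42857, 10.00000, 10.57143); divide by 10.57143 → v2 = (0.98649, 0.94595, 1.00000)
Pv2 = (13.58108, 16.74324, 13.56757); divide by 16.74324 → v3 = (0.81114, 1.00000, 0.81033)
Requested entry of v3: 1004/1239 = 0.8103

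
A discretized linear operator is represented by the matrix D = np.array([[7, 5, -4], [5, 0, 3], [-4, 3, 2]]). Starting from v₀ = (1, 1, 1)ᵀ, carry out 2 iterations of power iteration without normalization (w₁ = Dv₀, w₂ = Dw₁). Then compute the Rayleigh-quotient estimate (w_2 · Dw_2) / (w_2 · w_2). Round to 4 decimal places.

w1 = Dv₀ = (8, 8, 1)
w2 = Dw1 = (92, 43, -6)
Dw2 = (883, 442, -251)
w2·Dw2 = 92·883 + 43·442 + (-6)·(-251) = 101748; w2·w2 = 92·92 + 43·43 + (-6)·(-6) = 10349
λ ≈ 101748/10349 = 9.8317

λ ≈ 9.8317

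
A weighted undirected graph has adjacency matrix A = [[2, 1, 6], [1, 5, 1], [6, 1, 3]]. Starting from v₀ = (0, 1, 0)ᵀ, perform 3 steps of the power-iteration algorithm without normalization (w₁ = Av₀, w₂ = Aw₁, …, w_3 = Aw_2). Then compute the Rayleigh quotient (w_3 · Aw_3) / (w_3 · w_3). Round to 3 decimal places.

w1 = Av₀ = (2·0 + 1·1 + 6·0; 1·0 + 5·1 + 1·0; 6·0 + 1·1 + 3·0) = (1, 5, 1)
w2 = Aw1 = (2·1 + 1·5 + 6·1; 1·1 + 5·5 + 1·1; 6·1 + 1·5 + 3·1) = (13, 27, 14)
w3 = Aw2 = (137, 162, 147)
Aw3 = (1318, 1094, 1425)
w3·Aw3 = 137·1318 + 162·1094 + 147·1425 = 567269; w3·w3 = 137·137 + 162·162 + 147·147 = 66622
λ ≈ 567269/66622 = 8.515

λ ≈ 8.515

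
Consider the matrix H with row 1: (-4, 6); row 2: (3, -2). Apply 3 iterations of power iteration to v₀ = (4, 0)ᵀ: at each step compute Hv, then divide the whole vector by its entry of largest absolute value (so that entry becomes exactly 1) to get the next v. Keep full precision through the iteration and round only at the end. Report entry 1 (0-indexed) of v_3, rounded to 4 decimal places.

-0.5656

Hv0 = (-16.00000, 12.00000); divide by -16.00000 → v1 = (1.00000, -0.75000)
Hv1 = (-8.50000, 4.50000); divide by -8.50000 → v2 = (1.00000, -0.52941)
Hv2 = (-7.17647, 4.05882); divide by -7.17647 → v3 = (1.00000, -0.56557)
Requested entry of v3: 552/-976 = -0.5656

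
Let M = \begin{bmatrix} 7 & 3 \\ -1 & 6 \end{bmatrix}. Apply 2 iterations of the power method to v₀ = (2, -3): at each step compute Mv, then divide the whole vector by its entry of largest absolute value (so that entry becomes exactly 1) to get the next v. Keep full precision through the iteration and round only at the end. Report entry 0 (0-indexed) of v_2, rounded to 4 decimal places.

0.2000

Mv0 = (5.00000, -20.00000); divide by -20.00000 → v1 = (-0.25000, 1.00000)
Mv1 = (1.25000, 6.25000); divide by 6.25000 → v2 = (0.20000, 1.00000)
Requested entry of v2: -25/-125 = 0.2000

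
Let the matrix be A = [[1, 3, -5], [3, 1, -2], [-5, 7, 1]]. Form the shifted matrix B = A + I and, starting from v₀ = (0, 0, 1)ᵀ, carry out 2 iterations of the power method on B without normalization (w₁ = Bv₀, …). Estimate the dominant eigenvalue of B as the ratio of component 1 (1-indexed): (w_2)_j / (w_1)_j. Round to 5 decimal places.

5.20000

B = A + I has rows (2, 3, -5); (3, 2, -2); (-5, 7, 2)
w1 = Bv₀ = (2·0 + 3·0 + (-5)·1; 3·0 + 2·0 + (-2)·1; (-5)·0 + 7·0 + 2·1) = (-5, -2, 2)
w2 = Bw1 = (2·(-5) + 3·(-2) + (-5)·2; 3·(-5) + 2·(-2) + (-2)·2; (-5)·(-5) + 7·(-2) + 2·2) = (-26, -23, 15)
Ratio: -26/-5 = 5.20000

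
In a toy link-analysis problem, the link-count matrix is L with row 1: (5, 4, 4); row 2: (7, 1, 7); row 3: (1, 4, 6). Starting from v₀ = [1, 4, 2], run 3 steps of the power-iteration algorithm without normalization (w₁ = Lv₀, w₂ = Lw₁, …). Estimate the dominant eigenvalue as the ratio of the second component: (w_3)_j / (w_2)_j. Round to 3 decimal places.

11.784

w1 = Lv₀ = (29, 25, 29)
w2 = Lw1 = (361, 431, 303)
w3 = Lw2 = (4741, 5079, 3903)
Ratio at component: 5079 / 431 = 11.784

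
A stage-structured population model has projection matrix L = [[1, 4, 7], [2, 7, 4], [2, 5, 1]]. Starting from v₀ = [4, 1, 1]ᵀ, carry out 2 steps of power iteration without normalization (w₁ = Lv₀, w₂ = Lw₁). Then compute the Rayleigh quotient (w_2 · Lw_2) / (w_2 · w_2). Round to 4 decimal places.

11.1601

w1 = Lv₀ = (15, 19, 14)
w2 = Lw1 = (189, 219, 139)
Lw2 = (2038, 2467, 1612)
w2·Lw2 = 189·2038 + 219·2467 + 139·1612 = 1149523; w2·w2 = 189·189 + 219·219 + 139·139 = 103003
λ ≈ 1149523/103003 = 11.1601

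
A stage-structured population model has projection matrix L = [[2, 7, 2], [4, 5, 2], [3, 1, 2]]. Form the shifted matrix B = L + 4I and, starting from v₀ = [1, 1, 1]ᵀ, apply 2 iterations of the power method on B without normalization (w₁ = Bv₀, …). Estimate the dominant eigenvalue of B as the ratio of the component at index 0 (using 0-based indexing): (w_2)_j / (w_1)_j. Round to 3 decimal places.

B = L + 4I has rows (6, 7, 2); (4, 9, 2); (3, 1, 6)
w1 = Bv₀ = (6·1 + 7·1 + 2·1; 4·1 + 9·1 + 2·1; 3·1 + 1·1 + 6·1) = (15, 15, 10)
w2 = Bw1 = (6·15 + 7·15 + 2·10; 4·15 + 9·15 + 2·10; 3·15 + 1·15 + 6·10) = (215, 215, 120)
Ratio: 215/15 = 14.333

μ ≈ 14.333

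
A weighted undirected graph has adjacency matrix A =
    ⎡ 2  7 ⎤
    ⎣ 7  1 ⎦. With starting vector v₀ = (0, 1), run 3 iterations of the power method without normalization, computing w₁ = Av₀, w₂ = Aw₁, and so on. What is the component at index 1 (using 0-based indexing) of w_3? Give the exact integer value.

w1 = Av₀ = (2·0 + 7·1; 7·0 + 1·1) = (7, 1)
w2 = Aw1 = (2·7 + 7·1; 7·7 + 1·1) = (21, 50)
w3 = Aw2 = (392, 197)
The requested component of w3 is 197.

197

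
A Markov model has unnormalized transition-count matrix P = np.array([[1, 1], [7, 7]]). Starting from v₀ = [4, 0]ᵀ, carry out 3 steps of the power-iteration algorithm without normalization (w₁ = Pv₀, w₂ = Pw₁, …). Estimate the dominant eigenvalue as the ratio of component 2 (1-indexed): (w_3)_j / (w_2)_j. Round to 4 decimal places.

w1 = Pv₀ = (1·4 + 1·0; 7·4 + 7·0) = (4, 28)
w2 = Pw1 = (1·4 + 1·28; 7·4 + 7·28) = (32, 224)
w3 = Pw2 = (256, 1792)
Ratio at component: 1792 / 224 = 8.0000

λ ≈ 8.0000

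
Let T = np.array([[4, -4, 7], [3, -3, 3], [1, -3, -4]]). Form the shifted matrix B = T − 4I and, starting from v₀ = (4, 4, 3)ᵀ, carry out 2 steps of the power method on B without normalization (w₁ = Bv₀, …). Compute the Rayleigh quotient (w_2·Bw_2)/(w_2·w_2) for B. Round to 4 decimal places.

B = T − 4I has rows (0, -4, 7); (3, -7, 3); (1, -3, -8)
w1 = Bv₀ = (0·4 + (-4)·4 + 7·3; 3·4 + (-7)·4 + 3·3; 1·4 + (-3)·4 + (-8)·3) = (5, -7, -32)
w2 = Bw1 = (0·5 + (-4)·(-7) + 7·(-32); 3·5 + (-7)·(-7) + 3·(-32); 1·5 + (-3)·(-7) + (-8)·(-32)) = (-196, -32, 282)
Bw2 = (2102, 482, -2356)
w2·Bw2 = -1091808; w2·w2 = 118964; μ ≈ -1091808/118964 = -9.1776

μ ≈ -9.1776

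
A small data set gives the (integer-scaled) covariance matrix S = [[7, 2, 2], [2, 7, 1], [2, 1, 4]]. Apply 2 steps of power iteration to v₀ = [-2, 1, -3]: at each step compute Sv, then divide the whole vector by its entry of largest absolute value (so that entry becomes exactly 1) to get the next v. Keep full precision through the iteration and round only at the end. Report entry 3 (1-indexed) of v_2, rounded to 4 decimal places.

0.6154

Sv0 = (-18.00000, 0.00000, -15.00000); divide by -18.00000 → v1 = (1.00000, 0.00000, 0.83333)
Sv1 = (8.66667, 2.83333, 5.33333); divide by 8.66667 → v2 = (1.00000, 0.32692, 0.61538)
Requested entry of v2: -96/-156 = 0.6154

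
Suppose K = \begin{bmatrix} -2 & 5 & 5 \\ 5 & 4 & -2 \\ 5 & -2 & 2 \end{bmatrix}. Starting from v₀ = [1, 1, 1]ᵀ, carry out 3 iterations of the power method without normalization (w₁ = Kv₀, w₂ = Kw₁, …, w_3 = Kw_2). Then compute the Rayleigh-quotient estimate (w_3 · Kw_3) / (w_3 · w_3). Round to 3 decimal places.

6.860

w1 = Kv₀ = (8, 7, 5)
w2 = Kw1 = (44, 58, 36)
w3 = Kw2 = (382, 380, 176)
Kw3 = (2016, 3078, 1502)
w3·Kw3 = 382·2016 + 380·3078 + 176·1502 = 2204104; w3·w3 = 382·382 + 380·380 + 176·176 = 321300
λ ≈ 2204104/321300 = 6.860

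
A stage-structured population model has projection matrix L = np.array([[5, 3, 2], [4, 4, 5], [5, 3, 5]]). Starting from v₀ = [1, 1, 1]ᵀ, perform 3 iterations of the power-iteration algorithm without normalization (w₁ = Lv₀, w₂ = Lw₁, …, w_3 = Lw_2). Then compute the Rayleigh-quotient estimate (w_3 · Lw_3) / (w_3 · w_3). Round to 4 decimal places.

w1 = Lv₀ = (5·1 + 3·1 + 2·1; 4·1 + 4·1 + 5·1; 5·1 + 3·1 + 5·1) = (10, 13, 13)
w2 = Lw1 = (5·10 + 3·13 + 2·13; 4·10 + 4·13 + 5·13; 5·10 + 3·13 + 5·13) = (115, 157, 154)
w3 = Lw2 = (1354, 1858, 1816)
Lw3 = (15976, 21928, 21424)
w3·Lw3 = 1354·15976 + 1858·21928 + 1816·21424 = 101279712; w3·w3 = 1354·1354 + 1858·1858 + 1816·1816 = 8583336
λ ≈ 101279712/8583336 = 11.7996

11.7996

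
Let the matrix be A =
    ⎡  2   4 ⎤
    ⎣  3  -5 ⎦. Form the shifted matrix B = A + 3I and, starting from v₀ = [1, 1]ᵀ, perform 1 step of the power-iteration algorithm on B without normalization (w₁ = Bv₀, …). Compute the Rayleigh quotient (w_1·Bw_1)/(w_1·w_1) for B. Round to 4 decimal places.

B = A + 3I has rows (5, 4); (3, -2)
w1 = Bv₀ = (5·1 + 4·1; 3·1 + (-2)·1) = (9, 1)
Bw1 = (49, 25)
w1·Bw1 = 466; w1·w1 = 82; μ ≈ 466/82 = 5.6829

5.6829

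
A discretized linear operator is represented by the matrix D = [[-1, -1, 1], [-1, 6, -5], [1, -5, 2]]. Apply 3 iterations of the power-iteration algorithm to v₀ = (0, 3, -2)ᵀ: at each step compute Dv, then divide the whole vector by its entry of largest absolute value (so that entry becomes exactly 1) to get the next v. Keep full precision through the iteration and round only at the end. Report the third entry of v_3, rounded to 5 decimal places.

Dv0 = (-5.000000, 28.000000, -19.000000); divide by 28.000000 → v1 = (-0.178571, 1.000000, -0.678571)
Dv1 = (-1.500000, 9.571429, -6.535714); divide by 9.571429 → v2 = (-0.156716, 1.000000, -0.682836)
Dv2 = (-1.526119, 9.570896, -6.522388); divide by 9.570896 → v3 = (-0.159454, 1.000000, -0.681481)
Requested entry of v3: -1748/2565 = -0.68148

-0.68148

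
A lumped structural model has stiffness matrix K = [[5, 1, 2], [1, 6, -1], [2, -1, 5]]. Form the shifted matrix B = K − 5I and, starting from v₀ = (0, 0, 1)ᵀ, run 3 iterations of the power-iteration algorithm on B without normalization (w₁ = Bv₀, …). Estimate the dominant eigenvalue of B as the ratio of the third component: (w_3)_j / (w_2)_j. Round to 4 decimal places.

B = K − 5I has rows (0, 1, 2); (1, 1, -1); (2, -1, 0)
w1 = Bv₀ = (2, -1, 0)
w2 = Bw1 = (-1, 1, 5)
w3 = Bw2 = (11, -5, -3)
Ratio: -3/5 = -0.6000

μ ≈ -0.6000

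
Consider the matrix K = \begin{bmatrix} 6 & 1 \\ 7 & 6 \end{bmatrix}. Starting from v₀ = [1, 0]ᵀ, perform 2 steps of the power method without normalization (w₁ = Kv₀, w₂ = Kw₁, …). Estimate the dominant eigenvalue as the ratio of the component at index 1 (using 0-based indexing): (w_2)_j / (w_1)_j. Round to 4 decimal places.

w1 = Kv₀ = (6, 7)
w2 = Kw1 = (43, 84)
Ratio at component: 84 / 7 = 12.0000

λ ≈ 12.0000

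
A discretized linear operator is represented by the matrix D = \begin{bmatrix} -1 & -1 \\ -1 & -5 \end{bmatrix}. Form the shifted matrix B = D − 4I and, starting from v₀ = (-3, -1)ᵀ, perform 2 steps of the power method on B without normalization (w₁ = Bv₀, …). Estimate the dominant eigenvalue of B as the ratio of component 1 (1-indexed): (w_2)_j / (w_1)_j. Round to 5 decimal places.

-5.75000

B = D − 4I has rows (-5, -1); (-1, -9)
w1 = Bv₀ = ((-5)·(-3) + (-1)·(-1); (-1)·(-3) + (-9)·(-1)) = (16, 12)
w2 = Bw1 = ((-5)·16 + (-1)·12; (-1)·16 + (-9)·12) = (-92, -124)
Ratio: -92/16 = -5.75000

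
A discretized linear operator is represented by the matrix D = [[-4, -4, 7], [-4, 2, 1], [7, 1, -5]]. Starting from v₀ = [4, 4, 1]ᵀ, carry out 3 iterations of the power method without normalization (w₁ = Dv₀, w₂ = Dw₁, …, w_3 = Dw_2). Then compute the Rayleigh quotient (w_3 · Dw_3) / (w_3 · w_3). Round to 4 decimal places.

w1 = Dv₀ = ((-4)·4 + (-4)·4 + 7·1; (-4)·4 + 2·4 + 1·1; 7·4 + 1·4 + (-5)·1) = (-25, -7, 27)
w2 = Dw1 = ((-4)·(-25) + (-4)·(-7) + 7·27; (-4)·(-25) + 2·(-7) + 1·27; 7·(-25) + 1·(-7) + (-5)·27) = (317, 113, -317)
w3 = Dw2 = (-3939, -1359, 3917)
Dw3 = (48611, 16955, -48517)
w3·Dw3 = (-3939)·48611 + (-1359)·16955 + 3917·(-48517) = -404561663; w3·w3 = (-3939)·(-3939) + (-1359)·(-1359) + 3917·3917 = 32705491
λ ≈ -404561663/32705491 = -12.3698

-12.3698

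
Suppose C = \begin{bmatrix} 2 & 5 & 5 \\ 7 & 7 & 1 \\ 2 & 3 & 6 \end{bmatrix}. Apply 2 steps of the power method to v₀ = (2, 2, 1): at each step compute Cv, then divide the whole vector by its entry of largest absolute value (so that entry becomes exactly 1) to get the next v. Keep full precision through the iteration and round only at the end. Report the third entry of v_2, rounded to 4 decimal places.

0.6278

Cv0 = (19.00000, 29.00000, 16.00000); divide by 29.00000 → v1 = (0.65517, 1.00000, 0.55172)
Cv1 = (9.06897, 12.13793, 7.62069); divide by 12.13793 → v2 = (0.74716, 1.00000, 0.62784)
Requested entry of v2: 221/352 = 0.6278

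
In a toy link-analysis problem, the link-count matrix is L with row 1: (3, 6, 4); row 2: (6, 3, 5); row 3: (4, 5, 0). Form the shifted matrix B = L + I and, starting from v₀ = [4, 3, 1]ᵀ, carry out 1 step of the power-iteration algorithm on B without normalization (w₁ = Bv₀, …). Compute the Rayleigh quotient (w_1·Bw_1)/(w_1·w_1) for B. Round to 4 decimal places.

μ ≈ 13.2726

B = L + I has rows (4, 6, 4); (6, 4, 5); (4, 5, 1)
w1 = Bv₀ = (4·4 + 6·3 + 4·1; 6·4 + 4·3 + 5·1; 4·4 + 5·3 + 1·1) = (38, 41, 32)
Bw1 = (526, 552, 389)
w1·Bw1 = 55068; w1·w1 = 4149; μ ≈ 55068/4149 = 13.2726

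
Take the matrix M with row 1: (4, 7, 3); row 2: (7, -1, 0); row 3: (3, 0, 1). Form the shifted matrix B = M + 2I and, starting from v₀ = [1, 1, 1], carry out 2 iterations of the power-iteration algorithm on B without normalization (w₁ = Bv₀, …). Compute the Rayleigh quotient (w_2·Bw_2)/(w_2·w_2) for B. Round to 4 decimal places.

11.6205

B = M + 2I has rows (6, 7, 3); (7, 1, 0); (3, 0, 3)
w1 = Bv₀ = (6·1 + 7·1 + 3·1; 7·1 + 1·1 + 0·1; 3·1 + 0·1 + 3·1) = (16, 8, 6)
w2 = Bw1 = (6·16 + 7·8 + 3·6; 7·16 + 1·8 + 0·6; 3·16 + 0·8 + 3·6) = (170, 120, 66)
Bw2 = (2058, 1310, 708)
w2·Bw2 = 553788; w2·w2 = 47656; μ ≈ 553788/47656 = 11.6205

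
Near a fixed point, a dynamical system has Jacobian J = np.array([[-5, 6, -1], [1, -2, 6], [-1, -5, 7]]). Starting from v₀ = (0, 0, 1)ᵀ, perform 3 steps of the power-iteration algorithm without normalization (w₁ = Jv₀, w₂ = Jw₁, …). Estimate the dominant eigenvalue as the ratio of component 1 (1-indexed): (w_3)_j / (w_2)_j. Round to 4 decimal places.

w1 = Jv₀ = ((-5)·0 + 6·0 + (-1)·1; 1·0 + (-2)·0 + 6·1; (-1)·0 + (-5)·0 + 7·1) = (-1, 6, 7)
w2 = Jw1 = ((-5)·(-1) + 6·6 + (-1)·7; 1·(-1) + (-2)·6 + 6·7; (-1)·(-1) + (-5)·6 + 7·7) = (34, 29, 20)
w3 = Jw2 = (-16, 96, -39)
Ratio at component: -16 / 34 = -0.4706

λ ≈ -0.4706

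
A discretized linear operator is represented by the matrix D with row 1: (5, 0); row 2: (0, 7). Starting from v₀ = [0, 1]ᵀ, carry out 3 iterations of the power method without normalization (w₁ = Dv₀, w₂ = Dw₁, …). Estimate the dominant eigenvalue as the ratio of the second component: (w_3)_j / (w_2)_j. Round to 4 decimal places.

λ ≈ 7.0000

w1 = Dv₀ = (0, 7)
w2 = Dw1 = (0, 49)
w3 = Dw2 = (0, 343)
Ratio at component: 343 / 49 = 7.0000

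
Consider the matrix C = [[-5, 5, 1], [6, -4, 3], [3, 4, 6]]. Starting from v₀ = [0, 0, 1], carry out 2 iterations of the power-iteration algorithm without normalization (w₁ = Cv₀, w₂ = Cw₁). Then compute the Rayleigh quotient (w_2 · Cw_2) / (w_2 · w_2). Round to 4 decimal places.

λ ≈ 7.8007

w1 = Cv₀ = ((-5)·0 + 5·0 + 1·1; 6·0 + (-4)·0 + 3·1; 3·0 + 4·0 + 6·1) = (1, 3, 6)
w2 = Cw1 = ((-5)·1 + 5·3 + 1·6; 6·1 + (-4)·3 + 3·6; 3·1 + 4·3 + 6·6) = (16, 12, 51)
Cw2 = (31, 201, 402)
w2·Cw2 = 16·31 + 12·201 + 51·402 = 23410; w2·w2 = 16·16 + 12·12 + 51·51 = 3001
λ ≈ 23410/3001 = 7.8007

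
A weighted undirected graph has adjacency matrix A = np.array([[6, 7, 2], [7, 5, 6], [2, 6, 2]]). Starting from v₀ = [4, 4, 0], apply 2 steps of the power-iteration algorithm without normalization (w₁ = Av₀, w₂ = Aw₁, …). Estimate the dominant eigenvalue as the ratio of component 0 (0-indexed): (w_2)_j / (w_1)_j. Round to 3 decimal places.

13.692

w1 = Av₀ = (6·4 + 7·4 + 2·0; 7·4 + 5·4 + 6·0; 2·4 + 6·4 + 2·0) = (52, 48, 32)
w2 = Aw1 = (6·52 + 7·48 + 2·32; 7·52 + 5·48 + 6·32; 2·52 + 6·48 + 2·32) = (712, 796, 456)
Ratio at component: 712 / 52 = 13.692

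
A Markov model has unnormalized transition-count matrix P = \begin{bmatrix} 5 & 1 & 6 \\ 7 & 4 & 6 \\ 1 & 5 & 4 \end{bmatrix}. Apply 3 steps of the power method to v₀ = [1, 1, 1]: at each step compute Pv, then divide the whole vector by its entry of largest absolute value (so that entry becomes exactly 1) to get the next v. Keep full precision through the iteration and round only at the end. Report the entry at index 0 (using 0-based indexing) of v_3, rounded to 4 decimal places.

Pv0 = (12.00000, 17.00000, 10.00000); divide by 17.00000 → v1 = (0.70588, 1.00000, 0.58824)
Pv1 = (8.05882, 12.47059, 8.05882); divide by 12.47059 → v2 = (0.64623, 1.00000, 0.64623)
Pv2 = (8.10849, 12.40094, 8.23113); divide by 12.40094 → v3 = (0.65386, 1.00000, 0.66375)
Requested entry of v3: 1719/2629 = 0.6539

0.6539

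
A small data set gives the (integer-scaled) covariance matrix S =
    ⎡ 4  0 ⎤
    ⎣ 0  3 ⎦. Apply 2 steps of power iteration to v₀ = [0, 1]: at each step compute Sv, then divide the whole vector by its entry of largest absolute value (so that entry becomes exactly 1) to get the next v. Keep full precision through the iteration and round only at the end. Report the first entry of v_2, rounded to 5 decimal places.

0.00000

Sv0 = (0.000000, 3.000000); divide by 3.000000 → v1 = (0.000000, 1.000000)
Sv1 = (0.000000, 3.000000); divide by 3.000000 → v2 = (0.000000, 1.000000)
Requested entry of v2: 0/9 = 0.00000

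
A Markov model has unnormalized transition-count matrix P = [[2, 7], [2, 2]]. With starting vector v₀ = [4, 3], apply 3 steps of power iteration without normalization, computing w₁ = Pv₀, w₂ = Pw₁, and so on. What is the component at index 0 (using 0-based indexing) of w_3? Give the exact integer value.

w1 = Pv₀ = (2·4 + 7·3; 2·4 + 2·3) = (29, 14)
w2 = Pw1 = (2·29 + 7·14; 2·29 + 2·14) = (156, 86)
w3 = Pw2 = (914, 484)
The requested component of w3 is 914.

914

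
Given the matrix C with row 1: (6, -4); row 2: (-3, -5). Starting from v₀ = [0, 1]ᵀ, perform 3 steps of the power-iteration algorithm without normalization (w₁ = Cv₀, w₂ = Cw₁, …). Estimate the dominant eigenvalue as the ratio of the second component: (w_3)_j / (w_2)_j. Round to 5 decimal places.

w1 = Cv₀ = (-4, -5)
w2 = Cw1 = (-4, 37)
w3 = Cw2 = (-172, -173)
Ratio at component: -173 / 37 = -4.67568

-4.67568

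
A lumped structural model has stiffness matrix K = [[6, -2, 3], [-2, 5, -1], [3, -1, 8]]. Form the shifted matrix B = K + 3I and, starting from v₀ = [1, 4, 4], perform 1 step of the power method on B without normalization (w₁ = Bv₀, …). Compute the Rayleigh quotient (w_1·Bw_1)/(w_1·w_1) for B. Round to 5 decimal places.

B = K + 3I has rows (9, -2, 3); (-2, 8, -1); (3, -1, 11)
w1 = Bv₀ = (13, 26, 43)
Bw1 = (194, 139, 486)
w1·Bw1 = 27034; w1·w1 = 2694; μ ≈ 27034/2694 = 10.03489

μ ≈ 10.03489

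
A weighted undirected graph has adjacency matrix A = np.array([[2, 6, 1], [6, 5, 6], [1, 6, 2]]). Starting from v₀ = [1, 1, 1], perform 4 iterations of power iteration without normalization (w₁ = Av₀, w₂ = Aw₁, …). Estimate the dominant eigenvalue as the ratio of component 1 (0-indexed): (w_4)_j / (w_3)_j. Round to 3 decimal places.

w1 = Av₀ = (9, 17, 9)
w2 = Aw1 = (129, 193, 129)
w3 = Aw2 = (1545, 2513, 1545)
w4 = Aw3 = (19713, 31105, 19713)
Ratio at component: 31105 / 2513 = 12.378

12.378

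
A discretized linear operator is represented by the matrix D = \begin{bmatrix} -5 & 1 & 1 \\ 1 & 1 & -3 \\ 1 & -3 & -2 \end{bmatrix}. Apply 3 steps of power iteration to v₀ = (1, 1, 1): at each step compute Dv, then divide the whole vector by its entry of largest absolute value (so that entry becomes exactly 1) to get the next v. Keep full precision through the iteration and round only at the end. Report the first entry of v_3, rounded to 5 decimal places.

1.00000

Dv0 = (-3.000000, -1.000000, -4.000000); divide by -4.000000 → v1 = (0.750000, 0.250000, 1.000000)
Dv1 = (-2.500000, -2.000000, -2.000000); divide by -2.500000 → v2 = (1.000000, 0.800000, 0.800000)
Dv2 = (-3.400000, -0.600000, -3.000000); divide by -3.400000 → v3 = (1.000000, 0.176471, 0.882353)
Requested entry of v3: -34/-34 = 1.00000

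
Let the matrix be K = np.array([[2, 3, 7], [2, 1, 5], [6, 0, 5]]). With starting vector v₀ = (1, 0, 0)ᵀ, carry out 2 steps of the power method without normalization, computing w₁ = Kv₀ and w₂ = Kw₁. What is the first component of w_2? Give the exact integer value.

52

w1 = Kv₀ = (2·1 + 3·0 + 7·0; 2·1 + 1·0 + 5·0; 6·1 + 0·0 + 5·0) = (2, 2, 6)
w2 = Kw1 = (2·2 + 3·2 + 7·6; 2·2 + 1·2 + 5·6; 6·2 + 0·2 + 5·6) = (52, 36, 42)
The requested component of w2 is 52.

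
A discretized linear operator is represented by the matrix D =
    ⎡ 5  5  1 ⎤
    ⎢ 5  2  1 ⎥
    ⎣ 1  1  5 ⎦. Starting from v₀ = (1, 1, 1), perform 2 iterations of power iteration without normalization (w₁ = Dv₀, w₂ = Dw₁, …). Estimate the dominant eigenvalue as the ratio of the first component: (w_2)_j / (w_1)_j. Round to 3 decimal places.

w1 = Dv₀ = (11, 8, 7)
w2 = Dw1 = (102, 78, 54)
Ratio at component: 102 / 11 = 9.273

9.273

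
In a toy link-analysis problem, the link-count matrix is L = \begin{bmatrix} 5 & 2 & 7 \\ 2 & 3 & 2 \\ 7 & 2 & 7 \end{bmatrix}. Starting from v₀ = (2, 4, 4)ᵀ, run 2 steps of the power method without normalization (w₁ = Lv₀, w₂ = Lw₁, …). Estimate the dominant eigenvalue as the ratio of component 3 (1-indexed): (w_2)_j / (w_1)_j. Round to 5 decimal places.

w1 = Lv₀ = (46, 24, 50)
w2 = Lw1 = (628, 264, 720)
Ratio at component: 720 / 50 = 14.40000

14.40000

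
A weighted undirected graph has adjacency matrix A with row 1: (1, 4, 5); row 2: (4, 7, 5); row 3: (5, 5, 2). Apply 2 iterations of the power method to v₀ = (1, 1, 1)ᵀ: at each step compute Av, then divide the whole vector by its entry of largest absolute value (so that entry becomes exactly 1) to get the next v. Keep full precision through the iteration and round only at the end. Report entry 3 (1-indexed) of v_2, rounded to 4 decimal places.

0.7264

Av0 = (10.00000, 16.00000, 12.00000); divide by 16.00000 → v1 = (0.62500, 1.00000, 0.75000)
Av1 = (8.37500, 13.25000, 9.62500); divide by 13.25000 → v2 = (0.63208, 1.00000, 0.72642)
Requested entry of v2: 154/212 = 0.7264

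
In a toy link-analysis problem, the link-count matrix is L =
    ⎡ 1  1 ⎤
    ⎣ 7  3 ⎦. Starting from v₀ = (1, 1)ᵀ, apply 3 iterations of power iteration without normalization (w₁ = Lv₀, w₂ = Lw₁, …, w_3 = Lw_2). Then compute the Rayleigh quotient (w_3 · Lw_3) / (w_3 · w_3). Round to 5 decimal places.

λ ≈ 4.81748

w1 = Lv₀ = (2, 10)
w2 = Lw1 = (12, 44)
w3 = Lw2 = (56, 216)
Lw3 = (272, 1040)
w3·Lw3 = 56·272 + 216·1040 = 239872; w3·w3 = 56·56 + 216·216 = 49792
λ ≈ 239872/49792 = 4.81748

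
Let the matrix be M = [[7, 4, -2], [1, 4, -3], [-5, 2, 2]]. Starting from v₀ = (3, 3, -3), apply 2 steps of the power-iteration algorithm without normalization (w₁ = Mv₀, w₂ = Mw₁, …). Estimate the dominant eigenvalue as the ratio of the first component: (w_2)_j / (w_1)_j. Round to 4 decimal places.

w1 = Mv₀ = (7·3 + 4·3 + (-2)·(-3); 1·3 + 4·3 + (-3)·(-3); (-5)·3 + 2·3 + 2·(-3)) = (39, 24, -15)
w2 = Mw1 = (7·39 + 4·24 + (-2)·(-15); 1·39 + 4·24 + (-3)·(-15); (-5)·39 + 2·24 + 2·(-15)) = (399, 180, -177)
Ratio at component: 399 / 39 = 10.2308

λ ≈ 10.2308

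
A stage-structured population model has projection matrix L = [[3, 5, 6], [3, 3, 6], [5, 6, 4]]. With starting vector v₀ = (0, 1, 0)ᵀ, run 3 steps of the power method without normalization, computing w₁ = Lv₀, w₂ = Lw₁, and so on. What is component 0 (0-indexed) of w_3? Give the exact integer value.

900

w1 = Lv₀ = (3·0 + 5·1 + 6·0; 3·0 + 3·1 + 6·0; 5·0 + 6·1 + 4·0) = (5, 3, 6)
w2 = Lw1 = (3·5 + 5·3 + 6·6; 3·5 + 3·3 + 6·6; 5·5 + 6·3 + 4·6) = (66, 60, 67)
w3 = Lw2 = (900, 780, 958)
The requested component of w3 is 900.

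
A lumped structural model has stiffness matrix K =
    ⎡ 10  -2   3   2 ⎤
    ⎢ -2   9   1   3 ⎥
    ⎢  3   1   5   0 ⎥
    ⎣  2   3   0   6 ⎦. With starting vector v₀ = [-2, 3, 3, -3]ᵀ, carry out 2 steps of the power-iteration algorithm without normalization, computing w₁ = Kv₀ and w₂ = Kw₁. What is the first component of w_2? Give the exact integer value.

-270

w1 = Kv₀ = (-23, 25, 12, -13)
w2 = Kw1 = (-270, 244, 16, -49)
The requested component of w2 is -270.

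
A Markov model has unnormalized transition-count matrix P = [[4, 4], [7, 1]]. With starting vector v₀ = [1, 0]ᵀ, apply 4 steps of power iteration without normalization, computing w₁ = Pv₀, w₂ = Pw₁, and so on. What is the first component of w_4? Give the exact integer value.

w1 = Pv₀ = (4·1 + 4·0; 7·1 + 1·0) = (4, 7)
w2 = Pw1 = (4·4 + 4·7; 7·4 + 1·7) = (44, 35)
w3 = Pw2 = (316, 343)
w4 = Pw3 = (2636, 2555)
The requested component of w4 is 2636.

2636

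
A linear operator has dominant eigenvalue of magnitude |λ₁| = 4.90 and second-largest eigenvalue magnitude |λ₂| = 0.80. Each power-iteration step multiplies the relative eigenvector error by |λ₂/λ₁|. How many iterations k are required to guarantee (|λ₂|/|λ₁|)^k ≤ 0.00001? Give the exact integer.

7

|λ₂/λ₁| = 0.80/4.90 = 0.16327
Need k ≥ ln(0.00001) / ln(0.16327) = -11.5129 / -1.8124 ≈ 6.352
Smallest integer k satisfying the bound: 7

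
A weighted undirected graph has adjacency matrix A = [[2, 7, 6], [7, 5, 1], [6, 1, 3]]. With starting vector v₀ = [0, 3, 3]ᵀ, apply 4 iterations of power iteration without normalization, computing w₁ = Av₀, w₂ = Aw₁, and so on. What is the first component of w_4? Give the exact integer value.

55845

w1 = Av₀ = (39, 18, 12)
w2 = Aw1 = (276, 375, 288)
w3 = Aw2 = (4905, 4095, 2895)
w4 = Aw3 = (55845, 57705, 42210)
The requested component of w4 is 55845.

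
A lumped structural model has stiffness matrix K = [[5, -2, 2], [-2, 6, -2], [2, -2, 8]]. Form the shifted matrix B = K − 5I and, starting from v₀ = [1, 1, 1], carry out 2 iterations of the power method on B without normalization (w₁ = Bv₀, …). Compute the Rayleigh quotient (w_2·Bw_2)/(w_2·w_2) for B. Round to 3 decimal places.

μ ≈ 5.440

B = K − 5I has rows (0, -2, 2); (-2, 1, -2); (2, -2, 3)
w1 = Bv₀ = (0, -3, 3)
w2 = Bw1 = (12, -9, 15)
Bw2 = (48, -63, 87)
w2·Bw2 = 2448; w2·w2 = 450; μ ≈ 2448/450 = 5.440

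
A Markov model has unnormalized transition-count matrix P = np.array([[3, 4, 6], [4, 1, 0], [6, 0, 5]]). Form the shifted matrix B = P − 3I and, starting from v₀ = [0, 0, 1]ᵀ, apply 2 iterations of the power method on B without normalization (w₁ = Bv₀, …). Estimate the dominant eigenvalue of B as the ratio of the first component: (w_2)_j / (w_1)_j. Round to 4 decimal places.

B = P − 3I has rows (0, 4, 6); (4, -2, 0); (6, 0, 2)
w1 = Bv₀ = (0·0 + 4·0 + 6·1; 4·0 + (-2)·0 + 0·1; 6·0 + 0·0 + 2·1) = (6, 0, 2)
w2 = Bw1 = (0·6 + 4·0 + 6·2; 4·6 + (-2)·0 + 0·2; 6·6 + 0·0 + 2·2) = (12, 24, 40)
Ratio: 12/6 = 2.0000

2.0000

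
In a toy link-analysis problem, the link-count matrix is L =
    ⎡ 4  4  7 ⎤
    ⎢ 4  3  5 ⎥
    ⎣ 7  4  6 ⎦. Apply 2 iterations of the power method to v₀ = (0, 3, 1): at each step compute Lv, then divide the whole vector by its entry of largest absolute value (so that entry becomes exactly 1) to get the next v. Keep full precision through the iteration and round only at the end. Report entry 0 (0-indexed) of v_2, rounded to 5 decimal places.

Lv0 = (19.000000, 14.000000, 18.000000); divide by 19.000000 → v1 = (1.000000, 0.736842, 0.947368)
Lv1 = (13.578947, 10.947368, 15.631579); divide by 15.631579 → v2 = (0.868687, 0.700337, 1.000000)
Requested entry of v2: 258/297 = 0.86869

0.86869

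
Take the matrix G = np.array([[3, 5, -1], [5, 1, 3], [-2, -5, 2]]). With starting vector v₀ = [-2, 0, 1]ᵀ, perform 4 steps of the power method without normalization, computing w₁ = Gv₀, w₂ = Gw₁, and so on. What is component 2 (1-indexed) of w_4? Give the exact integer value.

-888

w1 = Gv₀ = (3·(-2) + 5·0 + (-1)·1; 5·(-2) + 1·0 + 3·1; (-2)·(-2) + (-5)·0 + 2·1) = (-7, -7, 6)
w2 = Gw1 = (3·(-7) + 5·(-7) + (-1)·6; 5·(-7) + 1·(-7) + 3·6; (-2)·(-7) + (-5)·(-7) + 2·6) = (-62, -24, 61)
w3 = Gw2 = (-367, -151, 366)
w4 = Gw3 = (-2222, -888, 2221)
The requested component of w4 is -888.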